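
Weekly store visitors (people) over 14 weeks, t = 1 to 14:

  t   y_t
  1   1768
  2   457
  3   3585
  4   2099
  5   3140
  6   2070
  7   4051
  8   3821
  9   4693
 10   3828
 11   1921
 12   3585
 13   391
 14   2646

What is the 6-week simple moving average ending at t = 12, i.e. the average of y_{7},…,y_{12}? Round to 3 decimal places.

3649.833

Sum of periods 7–12: 4051 + 3821 + 4693 + 3828 + 1921 + 3585 = 21899
Divide by 6: 21899 / 6 = 3649.833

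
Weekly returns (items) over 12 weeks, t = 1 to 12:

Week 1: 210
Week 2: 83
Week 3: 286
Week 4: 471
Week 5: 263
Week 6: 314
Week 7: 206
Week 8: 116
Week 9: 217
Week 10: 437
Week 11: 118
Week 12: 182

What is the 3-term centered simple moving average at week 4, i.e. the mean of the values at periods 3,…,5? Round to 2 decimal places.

340.00

Sum of periods 3–5: 286 + 471 + 263 = 1020
Divide by 3: 1020 / 3 = 340.00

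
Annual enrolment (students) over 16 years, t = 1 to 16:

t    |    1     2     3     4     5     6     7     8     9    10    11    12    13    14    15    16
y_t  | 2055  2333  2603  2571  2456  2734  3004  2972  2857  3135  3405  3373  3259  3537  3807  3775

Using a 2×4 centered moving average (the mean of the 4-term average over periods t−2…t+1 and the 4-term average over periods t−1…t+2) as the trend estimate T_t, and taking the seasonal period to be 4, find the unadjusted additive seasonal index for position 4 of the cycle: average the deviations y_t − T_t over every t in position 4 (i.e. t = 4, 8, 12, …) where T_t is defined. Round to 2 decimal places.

30.00

Season position 4 occurs at t = 4, 8, 12 (where T_t is defined).
t=4: T_4 = 2540.8750; y_4 − T_4 = 2571 − 2540.8750 = 30.1250
t=8: T_8 = 2941.8750; y_8 − T_8 = 2972 − 2941.8750 = 30.1250
t=12: T_12 = 3343.2500; y_12 − T_12 = 3373 − 3343.2500 = 29.7500
Mean deviation: (30.1250 + 30.1250 + 29.7500) / 3 = 30.00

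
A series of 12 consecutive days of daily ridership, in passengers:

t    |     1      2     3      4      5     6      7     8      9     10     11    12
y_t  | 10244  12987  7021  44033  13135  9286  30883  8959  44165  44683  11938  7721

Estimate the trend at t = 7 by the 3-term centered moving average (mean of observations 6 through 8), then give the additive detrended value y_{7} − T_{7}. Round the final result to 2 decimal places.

Trend T_7 = (9286 + 30883 + 8959) / 3 = 49128/3 = 16376.0000
Detrended value: 30883 − 16376.0000 = 14507.00

14507.00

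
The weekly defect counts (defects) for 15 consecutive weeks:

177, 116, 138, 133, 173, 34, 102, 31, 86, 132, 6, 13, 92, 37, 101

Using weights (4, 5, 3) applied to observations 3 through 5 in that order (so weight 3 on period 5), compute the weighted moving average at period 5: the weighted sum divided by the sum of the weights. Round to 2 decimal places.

Weighted sum: 4·138 + 5·133 + 3·173 = 552 + 665 + 519 = 1736
Weight total: 4 + 5 + 3 = 12
WMA = 1736 / 12 = 144.67

144.67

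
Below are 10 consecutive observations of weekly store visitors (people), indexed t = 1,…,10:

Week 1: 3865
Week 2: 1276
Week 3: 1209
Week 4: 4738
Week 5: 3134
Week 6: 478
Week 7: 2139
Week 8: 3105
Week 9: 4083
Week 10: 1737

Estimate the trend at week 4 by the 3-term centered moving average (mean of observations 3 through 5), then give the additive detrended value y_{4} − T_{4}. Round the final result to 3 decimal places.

1711.000

Trend T_4 = (1209 + 4738 + 3134) / 3 = 9081/3 = 3027.00000
Detrended value: 4738 − 3027.00000 = 1711.000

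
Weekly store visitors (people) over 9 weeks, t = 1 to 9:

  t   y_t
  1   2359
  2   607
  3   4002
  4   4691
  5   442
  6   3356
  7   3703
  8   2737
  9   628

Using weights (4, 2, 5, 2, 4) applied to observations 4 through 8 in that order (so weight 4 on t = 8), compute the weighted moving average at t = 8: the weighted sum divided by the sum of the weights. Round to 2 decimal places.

3222.47

Weighted sum: 4·4691 + 2·442 + 5·3356 + 2·3703 + 4·2737 = 18764 + 884 + 16780 + 7406 + 10948 = 54782
Weight total: 4 + 2 + 5 + 2 + 4 = 17
WMA = 54782 / 17 = 3222.47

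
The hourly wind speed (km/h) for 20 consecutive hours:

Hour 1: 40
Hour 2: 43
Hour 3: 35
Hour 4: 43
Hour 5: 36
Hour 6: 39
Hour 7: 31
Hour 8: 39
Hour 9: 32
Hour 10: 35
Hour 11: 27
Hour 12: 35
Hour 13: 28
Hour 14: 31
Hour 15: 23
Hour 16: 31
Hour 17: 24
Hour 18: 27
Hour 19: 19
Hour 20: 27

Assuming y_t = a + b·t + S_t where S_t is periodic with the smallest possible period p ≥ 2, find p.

4

First differences y_{t+1} − y_t: 3, -8, 8, -7, 3, -8, 8, -7, 3, -8, …
The difference pattern repeats every 4 terms and not for any smaller step, so p = 4.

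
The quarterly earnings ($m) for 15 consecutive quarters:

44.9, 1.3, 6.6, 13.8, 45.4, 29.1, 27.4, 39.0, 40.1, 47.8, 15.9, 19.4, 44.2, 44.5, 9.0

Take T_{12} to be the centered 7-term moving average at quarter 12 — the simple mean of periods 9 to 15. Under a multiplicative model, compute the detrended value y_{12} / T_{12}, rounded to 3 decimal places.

Trend T_12 = (40.1 + 47.8 + 15.9 + 19.4 + 44.2 + 44.5 + 9.0) / 7 = 220.9/7 = 31.55714
Ratio to trend: 19.4 / 31.55714 = 0.615

0.615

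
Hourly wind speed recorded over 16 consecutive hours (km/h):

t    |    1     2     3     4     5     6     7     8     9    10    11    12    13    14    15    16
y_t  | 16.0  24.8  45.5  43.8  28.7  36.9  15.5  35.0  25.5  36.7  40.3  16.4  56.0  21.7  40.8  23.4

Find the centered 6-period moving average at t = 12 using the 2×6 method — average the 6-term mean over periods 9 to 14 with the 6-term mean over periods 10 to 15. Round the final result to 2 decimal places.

34.04

Sum over 9–14: 25.5 + 36.7 + 40.3 + 16.4 + 56.0 + 21.7 = 196.6
Sum over 10–15: 36.7 + 40.3 + 16.4 + 56.0 + 21.7 + 40.8 = 211.9
CMA at t=12 = (196.6 + 211.9) / (2·6) = 408.5 / 12 = 34.04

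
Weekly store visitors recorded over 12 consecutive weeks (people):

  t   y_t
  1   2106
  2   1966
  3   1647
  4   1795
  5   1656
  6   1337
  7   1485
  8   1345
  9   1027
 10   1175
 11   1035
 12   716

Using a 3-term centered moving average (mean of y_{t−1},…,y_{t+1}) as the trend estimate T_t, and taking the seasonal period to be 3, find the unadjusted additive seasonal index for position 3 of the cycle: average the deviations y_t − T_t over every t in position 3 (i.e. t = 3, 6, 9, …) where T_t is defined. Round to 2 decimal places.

-155.56

Season position 3 occurs at t = 3, 6, 9 (where T_t is defined).
t=3: T_3 = 1802.6667; y_3 − T_3 = 1647 − 1802.6667 = -155.6667
t=6: T_6 = 1492.6667; y_6 − T_6 = 1337 − 1492.6667 = -155.6667
t=9: T_9 = 1182.3333; y_9 − T_9 = 1027 − 1182.3333 = -155.3333
Mean deviation: (-155.6667 + -155.6667 + -155.3333) / 3 = -155.56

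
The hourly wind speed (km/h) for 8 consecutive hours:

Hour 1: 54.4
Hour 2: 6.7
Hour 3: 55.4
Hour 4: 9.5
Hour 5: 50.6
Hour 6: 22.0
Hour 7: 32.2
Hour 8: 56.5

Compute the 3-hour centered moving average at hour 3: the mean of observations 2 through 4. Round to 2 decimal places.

23.87

Sum of periods 2–4: 6.7 + 55.4 + 9.5 = 71.6
Divide by 3: 71.6 / 3 = 23.87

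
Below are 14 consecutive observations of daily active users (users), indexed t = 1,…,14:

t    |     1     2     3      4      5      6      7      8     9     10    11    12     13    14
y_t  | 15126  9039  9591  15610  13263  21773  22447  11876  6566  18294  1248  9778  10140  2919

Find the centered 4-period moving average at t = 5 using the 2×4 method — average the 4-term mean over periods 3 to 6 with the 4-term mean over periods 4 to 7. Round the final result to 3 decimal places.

16666.250

Sum over 3–6: 9591 + 15610 + 13263 + 21773 = 60237
Sum over 4–7: 15610 + 13263 + 21773 + 22447 = 73093
CMA at t=5 = (60237 + 73093) / (2·4) = 133330 / 8 = 16666.250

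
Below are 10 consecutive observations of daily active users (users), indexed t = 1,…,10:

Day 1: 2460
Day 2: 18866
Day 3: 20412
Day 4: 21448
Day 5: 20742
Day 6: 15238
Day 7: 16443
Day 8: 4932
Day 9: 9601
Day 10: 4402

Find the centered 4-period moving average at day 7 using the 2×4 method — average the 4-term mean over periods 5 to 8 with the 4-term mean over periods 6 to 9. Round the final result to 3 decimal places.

12946.125

Sum over 5–8: 20742 + 15238 + 16443 + 4932 = 57355
Sum over 6–9: 15238 + 16443 + 4932 + 9601 = 46214
CMA at t=7 = (57355 + 46214) / (2·4) = 103569 / 8 = 12946.125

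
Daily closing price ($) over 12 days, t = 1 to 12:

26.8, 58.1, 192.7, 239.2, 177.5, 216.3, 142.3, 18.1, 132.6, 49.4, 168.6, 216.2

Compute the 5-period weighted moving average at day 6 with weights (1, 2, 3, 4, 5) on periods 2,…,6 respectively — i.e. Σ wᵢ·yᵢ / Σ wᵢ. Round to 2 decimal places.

196.84

Weighted sum: 1·58.1 + 2·192.7 + 3·239.2 + 4·177.5 + 5·216.3 = 58.1 + 385.4 + 717.6 + 710.0 + 1081.5 = 2952.6
Weight total: 1 + 2 + 3 + 4 + 5 = 15
WMA = 2952.6 / 15 = 196.84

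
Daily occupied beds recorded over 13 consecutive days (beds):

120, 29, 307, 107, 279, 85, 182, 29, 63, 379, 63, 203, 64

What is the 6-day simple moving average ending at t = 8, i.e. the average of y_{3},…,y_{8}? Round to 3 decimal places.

Sum of periods 3–8: 307 + 107 + 279 + 85 + 182 + 29 = 989
Divide by 6: 989 / 6 = 164.833

164.833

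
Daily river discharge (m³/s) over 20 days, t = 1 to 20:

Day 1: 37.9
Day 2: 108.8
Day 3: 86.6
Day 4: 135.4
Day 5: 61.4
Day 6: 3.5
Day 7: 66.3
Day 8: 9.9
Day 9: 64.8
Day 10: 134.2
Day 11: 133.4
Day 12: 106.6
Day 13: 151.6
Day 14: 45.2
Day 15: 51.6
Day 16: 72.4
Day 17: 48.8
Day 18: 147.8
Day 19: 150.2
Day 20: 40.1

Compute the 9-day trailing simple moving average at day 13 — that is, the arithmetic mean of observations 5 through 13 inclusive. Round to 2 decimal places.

81.30

Sum of periods 5–13: 61.4 + 3.5 + 66.3 + 9.9 + 64.8 + 134.2 + 133.4 + 106.6 + 151.6 = 731.7
Divide by 9: 731.7 / 9 = 81.30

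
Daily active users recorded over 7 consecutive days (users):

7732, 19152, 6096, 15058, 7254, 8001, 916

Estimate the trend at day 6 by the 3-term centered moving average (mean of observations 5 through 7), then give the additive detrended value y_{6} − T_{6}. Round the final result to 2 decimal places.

2610.67

Trend T_6 = (7254 + 8001 + 916) / 3 = 16171/3 = 5390.3333
Detrended value: 8001 − 5390.3333 = 2610.67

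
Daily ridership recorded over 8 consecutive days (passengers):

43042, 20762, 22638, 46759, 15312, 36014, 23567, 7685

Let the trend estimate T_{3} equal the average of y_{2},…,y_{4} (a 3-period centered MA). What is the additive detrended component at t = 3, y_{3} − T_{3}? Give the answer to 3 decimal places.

Trend T_3 = (20762 + 22638 + 46759) / 3 = 90159/3 = 30053.00000
Detrended value: 22638 − 30053.00000 = -7415.000

-7415.000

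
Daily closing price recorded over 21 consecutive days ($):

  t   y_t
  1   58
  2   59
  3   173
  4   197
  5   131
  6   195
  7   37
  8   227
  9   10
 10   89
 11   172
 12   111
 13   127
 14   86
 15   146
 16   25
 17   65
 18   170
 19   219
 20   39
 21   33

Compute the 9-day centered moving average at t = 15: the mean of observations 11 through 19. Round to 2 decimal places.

124.56

Sum of periods 11–19: 172 + 111 + 127 + 86 + 146 + 25 + 65 + 170 + 219 = 1121
Divide by 9: 1121 / 9 = 124.56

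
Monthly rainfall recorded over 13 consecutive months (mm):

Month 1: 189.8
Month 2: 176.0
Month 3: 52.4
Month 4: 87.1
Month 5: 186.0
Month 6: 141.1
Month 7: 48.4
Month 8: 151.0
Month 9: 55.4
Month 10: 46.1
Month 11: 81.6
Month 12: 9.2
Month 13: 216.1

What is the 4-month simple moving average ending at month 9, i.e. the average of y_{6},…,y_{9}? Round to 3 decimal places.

98.975

Sum of periods 6–9: 141.1 + 48.4 + 151.0 + 55.4 = 395.9
Divide by 4: 395.9 / 4 = 98.975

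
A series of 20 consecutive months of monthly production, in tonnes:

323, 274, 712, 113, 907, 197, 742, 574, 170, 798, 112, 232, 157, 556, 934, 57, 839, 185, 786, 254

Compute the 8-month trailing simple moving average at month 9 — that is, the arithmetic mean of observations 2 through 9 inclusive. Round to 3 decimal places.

Sum of periods 2–9: 274 + 712 + 113 + 907 + 197 + 742 + 574 + 170 = 3689
Divide by 8: 3689 / 8 = 461.125

461.125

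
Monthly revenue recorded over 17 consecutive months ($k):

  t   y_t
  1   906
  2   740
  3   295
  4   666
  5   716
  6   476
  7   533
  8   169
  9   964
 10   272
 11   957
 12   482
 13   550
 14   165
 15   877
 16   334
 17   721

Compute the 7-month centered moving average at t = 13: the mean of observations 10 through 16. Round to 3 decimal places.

Sum of periods 10–16: 272 + 957 + 482 + 550 + 165 + 877 + 334 = 3637
Divide by 7: 3637 / 7 = 519.571

519.571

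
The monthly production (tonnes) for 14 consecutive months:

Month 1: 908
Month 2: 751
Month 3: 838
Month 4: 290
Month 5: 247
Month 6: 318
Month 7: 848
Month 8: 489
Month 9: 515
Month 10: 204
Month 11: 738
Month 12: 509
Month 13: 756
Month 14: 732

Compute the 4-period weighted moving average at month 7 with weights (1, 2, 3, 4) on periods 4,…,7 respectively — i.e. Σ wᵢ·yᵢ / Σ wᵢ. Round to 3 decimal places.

513.000

Weighted sum: 1·290 + 2·247 + 3·318 + 4·848 = 290 + 494 + 954 + 3392 = 5130
Weight total: 1 + 2 + 3 + 4 = 10
WMA = 5130 / 10 = 513.000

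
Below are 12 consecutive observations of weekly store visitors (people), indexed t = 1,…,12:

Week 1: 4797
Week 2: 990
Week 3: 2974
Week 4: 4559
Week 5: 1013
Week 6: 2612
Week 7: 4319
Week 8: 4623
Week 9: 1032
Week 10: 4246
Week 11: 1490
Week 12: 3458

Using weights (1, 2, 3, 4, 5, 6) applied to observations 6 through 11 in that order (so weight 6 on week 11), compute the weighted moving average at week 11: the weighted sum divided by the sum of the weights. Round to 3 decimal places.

Weighted sum: 1·2612 + 2·4319 + 3·4623 + 4·1032 + 5·4246 + 6·1490 = 2612 + 8638 + 13869 + 4128 + 21230 + 8940 = 59417
Weight total: 1 + 2 + 3 + 4 + 5 + 6 = 21
WMA = 59417 / 21 = 2829.381

2829.381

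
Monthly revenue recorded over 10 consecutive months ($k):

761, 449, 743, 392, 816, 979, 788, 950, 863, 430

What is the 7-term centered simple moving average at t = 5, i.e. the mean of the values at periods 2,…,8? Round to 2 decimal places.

731.00

Sum of periods 2–8: 449 + 743 + 392 + 816 + 979 + 788 + 950 = 5117
Divide by 7: 5117 / 7 = 731.00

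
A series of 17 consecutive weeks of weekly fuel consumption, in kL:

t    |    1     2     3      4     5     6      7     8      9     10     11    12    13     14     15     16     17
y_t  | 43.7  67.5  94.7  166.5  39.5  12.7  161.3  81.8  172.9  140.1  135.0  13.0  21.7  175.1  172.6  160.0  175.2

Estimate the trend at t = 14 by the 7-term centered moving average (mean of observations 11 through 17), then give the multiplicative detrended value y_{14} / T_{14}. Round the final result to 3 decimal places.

Trend T_14 = (135.0 + 13.0 + 21.7 + 175.1 + 172.6 + 160.0 + 175.2) / 7 = 852.6/7 = 121.80000
Ratio to trend: 175.1 / 121.80000 = 1.438

1.438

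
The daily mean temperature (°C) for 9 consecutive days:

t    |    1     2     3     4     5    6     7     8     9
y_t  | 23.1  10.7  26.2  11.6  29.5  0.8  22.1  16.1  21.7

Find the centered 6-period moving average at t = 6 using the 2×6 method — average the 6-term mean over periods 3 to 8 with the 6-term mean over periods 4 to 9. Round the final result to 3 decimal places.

Sum over 3–8: 26.2 + 11.6 + 29.5 + 0.8 + 22.1 + 16.1 = 106.3
Sum over 4–9: 11.6 + 29.5 + 0.8 + 22.1 + 16.1 + 21.7 = 101.8
CMA at t=6 = (106.3 + 101.8) / (2·6) = 208.1 / 12 = 17.342

17.342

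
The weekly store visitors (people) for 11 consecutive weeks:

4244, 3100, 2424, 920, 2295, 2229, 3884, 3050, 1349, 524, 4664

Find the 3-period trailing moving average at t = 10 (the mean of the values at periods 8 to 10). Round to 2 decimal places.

1641.00

Sum of periods 8–10: 3050 + 1349 + 524 = 4923
Divide by 3: 4923 / 3 = 1641.00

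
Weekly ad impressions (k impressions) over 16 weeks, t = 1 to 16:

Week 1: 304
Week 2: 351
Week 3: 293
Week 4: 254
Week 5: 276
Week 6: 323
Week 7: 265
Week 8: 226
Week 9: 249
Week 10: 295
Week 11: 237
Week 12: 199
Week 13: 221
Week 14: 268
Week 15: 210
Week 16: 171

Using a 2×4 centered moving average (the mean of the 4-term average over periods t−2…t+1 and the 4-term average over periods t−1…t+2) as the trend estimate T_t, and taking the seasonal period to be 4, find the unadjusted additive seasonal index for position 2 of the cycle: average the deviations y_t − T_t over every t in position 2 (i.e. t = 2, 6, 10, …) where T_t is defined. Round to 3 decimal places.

Season position 2 occurs at t = 6, 10, 14 (where T_t is defined).
t=6: T_6 = 276.00000; y_6 − T_6 = 323 − 276.00000 = 47.00000
t=10: T_10 = 248.37500; y_10 − T_10 = 295 − 248.37500 = 46.62500
t=14: T_14 = 221.00000; y_14 − T_14 = 268 − 221.00000 = 47.00000
Mean deviation: (47.00000 + 46.62500 + 47.00000) / 3 = 46.875

46.875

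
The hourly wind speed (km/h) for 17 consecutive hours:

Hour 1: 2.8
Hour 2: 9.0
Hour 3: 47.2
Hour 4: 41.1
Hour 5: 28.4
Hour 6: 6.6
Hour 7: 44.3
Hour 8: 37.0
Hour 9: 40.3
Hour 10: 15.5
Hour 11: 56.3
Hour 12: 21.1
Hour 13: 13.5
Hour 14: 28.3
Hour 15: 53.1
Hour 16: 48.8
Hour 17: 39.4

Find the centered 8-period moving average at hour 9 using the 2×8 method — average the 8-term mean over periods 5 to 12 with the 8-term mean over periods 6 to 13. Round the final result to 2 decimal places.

Sum over 5–12: 28.4 + 6.6 + 44.3 + 37.0 + 40.3 + 15.5 + 56.3 + 21.1 = 249.5
Sum over 6–13: 6.6 + 44.3 + 37.0 + 40.3 + 15.5 + 56.3 + 21.1 + 13.5 = 234.6
CMA at t=9 = (249.5 + 234.6) / (2·8) = 484.1 / 16 = 30.26

30.26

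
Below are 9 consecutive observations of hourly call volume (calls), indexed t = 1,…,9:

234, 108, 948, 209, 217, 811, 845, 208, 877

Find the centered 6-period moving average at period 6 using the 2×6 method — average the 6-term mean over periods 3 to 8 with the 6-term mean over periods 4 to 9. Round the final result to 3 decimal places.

533.750

Sum over 3–8: 948 + 209 + 217 + 811 + 845 + 208 = 3238
Sum over 4–9: 209 + 217 + 811 + 845 + 208 + 877 = 3167
CMA at t=6 = (3238 + 3167) / (2·6) = 6405 / 12 = 533.750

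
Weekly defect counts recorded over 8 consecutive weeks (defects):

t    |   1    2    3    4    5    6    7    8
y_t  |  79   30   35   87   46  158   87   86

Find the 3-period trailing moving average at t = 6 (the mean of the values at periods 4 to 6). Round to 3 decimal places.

Sum of periods 4–6: 87 + 46 + 158 = 291
Divide by 3: 291 / 3 = 97.000

97.000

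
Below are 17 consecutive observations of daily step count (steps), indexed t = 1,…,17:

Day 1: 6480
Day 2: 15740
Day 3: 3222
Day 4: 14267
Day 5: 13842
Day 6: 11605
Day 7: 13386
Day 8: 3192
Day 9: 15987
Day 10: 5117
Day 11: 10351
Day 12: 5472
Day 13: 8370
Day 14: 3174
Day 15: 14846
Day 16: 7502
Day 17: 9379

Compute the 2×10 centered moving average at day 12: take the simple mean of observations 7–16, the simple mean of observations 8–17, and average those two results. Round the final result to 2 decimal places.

Sum over 7–16: 13386 + 3192 + 15987 + 5117 + 10351 + 5472 + 8370 + 3174 + 14846 + 7502 = 87397
Sum over 8–17: 3192 + 15987 + 5117 + 10351 + 5472 + 8370 + 3174 + 14846 + 7502 + 9379 = 83390
CMA at t=12 = (87397 + 83390) / (2·10) = 170787 / 20 = 8539.35

8539.35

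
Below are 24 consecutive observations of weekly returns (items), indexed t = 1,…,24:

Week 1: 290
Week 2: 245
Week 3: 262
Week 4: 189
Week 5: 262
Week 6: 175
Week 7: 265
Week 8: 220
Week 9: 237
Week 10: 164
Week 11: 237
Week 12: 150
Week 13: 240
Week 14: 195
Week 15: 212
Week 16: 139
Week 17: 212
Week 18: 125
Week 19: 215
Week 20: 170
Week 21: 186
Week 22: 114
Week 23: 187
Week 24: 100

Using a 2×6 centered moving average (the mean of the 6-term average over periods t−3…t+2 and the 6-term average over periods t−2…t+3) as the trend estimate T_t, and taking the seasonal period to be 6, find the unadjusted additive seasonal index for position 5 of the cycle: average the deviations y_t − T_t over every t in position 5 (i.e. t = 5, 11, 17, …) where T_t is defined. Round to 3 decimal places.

Season position 5 occurs at t = 5, 11, 17 (where T_t is defined).
t=5: T_5 = 230.91667; y_5 − T_5 = 262 − 230.91667 = 31.08333
t=11: T_11 = 205.91667; y_11 − T_11 = 237 − 205.91667 = 31.08333
t=17: T_17 = 180.91667; y_17 − T_17 = 212 − 180.91667 = 31.08333
Mean deviation: (31.08333 + 31.08333 + 31.08333) / 3 = 31.083

31.083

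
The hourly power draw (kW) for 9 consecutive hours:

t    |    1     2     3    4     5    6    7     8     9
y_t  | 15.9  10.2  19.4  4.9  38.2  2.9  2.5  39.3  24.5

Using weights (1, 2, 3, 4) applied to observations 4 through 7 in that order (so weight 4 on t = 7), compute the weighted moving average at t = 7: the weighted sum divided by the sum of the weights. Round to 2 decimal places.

10.00

Weighted sum: 1·4.9 + 2·38.2 + 3·2.9 + 4·2.5 = 4.9 + 76.4 + 8.7 + 10.0 = 100.0
Weight total: 1 + 2 + 3 + 4 = 10
WMA = 100.0 / 10 = 10.00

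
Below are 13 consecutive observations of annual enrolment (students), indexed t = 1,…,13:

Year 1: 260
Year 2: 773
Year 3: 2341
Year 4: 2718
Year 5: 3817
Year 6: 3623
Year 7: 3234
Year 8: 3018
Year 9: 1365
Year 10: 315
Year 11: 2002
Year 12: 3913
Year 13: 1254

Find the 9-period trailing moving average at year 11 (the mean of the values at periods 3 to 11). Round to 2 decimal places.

Sum of periods 3–11: 2341 + 2718 + 3817 + 3623 + 3234 + 3018 + 1365 + 315 + 2002 = 22433
Divide by 9: 22433 / 9 = 2492.56

2492.56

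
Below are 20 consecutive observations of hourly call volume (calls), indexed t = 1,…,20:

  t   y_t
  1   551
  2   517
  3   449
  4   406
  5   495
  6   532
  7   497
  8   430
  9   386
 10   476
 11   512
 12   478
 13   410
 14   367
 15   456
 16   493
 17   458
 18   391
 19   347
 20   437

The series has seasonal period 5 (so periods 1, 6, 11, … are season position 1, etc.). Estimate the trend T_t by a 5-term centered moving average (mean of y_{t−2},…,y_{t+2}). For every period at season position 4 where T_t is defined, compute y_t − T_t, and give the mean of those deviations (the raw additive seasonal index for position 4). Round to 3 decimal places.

-73.933

Season position 4 occurs at t = 4, 9, 14 (where T_t is defined).
t=4: T_4 = 479.80000; y_4 − T_4 = 406 − 479.80000 = -73.80000
t=9: T_9 = 460.20000; y_9 − T_9 = 386 − 460.20000 = -74.20000
t=14: T_14 = 440.80000; y_14 − T_14 = 367 − 440.80000 = -73.80000
Mean deviation: (-73.80000 + -74.20000 + -73.80000) / 3 = -73.933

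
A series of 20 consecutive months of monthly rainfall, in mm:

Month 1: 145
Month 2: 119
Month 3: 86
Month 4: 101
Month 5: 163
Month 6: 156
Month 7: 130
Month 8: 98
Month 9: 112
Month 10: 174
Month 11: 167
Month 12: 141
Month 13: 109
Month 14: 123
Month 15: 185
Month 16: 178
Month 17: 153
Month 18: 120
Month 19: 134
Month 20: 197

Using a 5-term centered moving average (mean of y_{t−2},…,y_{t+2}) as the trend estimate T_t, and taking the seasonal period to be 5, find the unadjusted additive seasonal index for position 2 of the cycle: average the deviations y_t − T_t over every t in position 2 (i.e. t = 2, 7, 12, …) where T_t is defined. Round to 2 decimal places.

-1.53

Season position 2 occurs at t = 7, 12, 17 (where T_t is defined).
t=7: T_7 = 131.8000; y_7 − T_7 = 130 − 131.8000 = -1.8000
t=12: T_12 = 142.8000; y_12 − T_12 = 141 − 142.8000 = -1.8000
t=17: T_17 = 154.0000; y_17 − T_17 = 153 − 154.0000 = -1.0000
Mean deviation: (-1.8000 + -1.8000 + -1.0000) / 3 = -1.53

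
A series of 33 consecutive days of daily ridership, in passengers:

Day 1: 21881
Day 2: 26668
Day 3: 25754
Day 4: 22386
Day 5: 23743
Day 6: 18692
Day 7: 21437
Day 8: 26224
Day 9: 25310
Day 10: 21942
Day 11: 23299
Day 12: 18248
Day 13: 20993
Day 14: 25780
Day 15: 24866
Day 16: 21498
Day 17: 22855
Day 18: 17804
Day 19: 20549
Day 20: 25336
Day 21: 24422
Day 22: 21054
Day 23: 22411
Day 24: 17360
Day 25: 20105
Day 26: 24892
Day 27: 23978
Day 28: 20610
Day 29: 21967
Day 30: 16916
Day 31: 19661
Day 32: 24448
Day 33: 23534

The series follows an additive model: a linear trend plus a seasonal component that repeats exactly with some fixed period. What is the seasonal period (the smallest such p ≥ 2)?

First differences y_{t+1} − y_t: 4787, -914, -3368, 1357, -5051, 2745, 4787, -914, -3368, 1357, -5051, 2745, 4787, -914, …
The difference pattern repeats every 6 terms and not for any smaller step, so p = 6.

6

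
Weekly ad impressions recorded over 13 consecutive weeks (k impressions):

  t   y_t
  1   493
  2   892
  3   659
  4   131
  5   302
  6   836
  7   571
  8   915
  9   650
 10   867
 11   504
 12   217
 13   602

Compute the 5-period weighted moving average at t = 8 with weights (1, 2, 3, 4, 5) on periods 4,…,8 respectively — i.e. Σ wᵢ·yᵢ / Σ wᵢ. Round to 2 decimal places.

Weighted sum: 1·131 + 2·302 + 3·836 + 4·571 + 5·915 = 131 + 604 + 2508 + 2284 + 4575 = 10102
Weight total: 1 + 2 + 3 + 4 + 5 = 15
WMA = 10102 / 15 = 673.47

673.47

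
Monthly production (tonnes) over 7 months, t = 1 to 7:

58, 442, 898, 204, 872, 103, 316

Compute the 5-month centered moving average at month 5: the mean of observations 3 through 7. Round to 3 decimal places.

478.600

Sum of periods 3–7: 898 + 204 + 872 + 103 + 316 = 2393
Divide by 5: 2393 / 5 = 478.600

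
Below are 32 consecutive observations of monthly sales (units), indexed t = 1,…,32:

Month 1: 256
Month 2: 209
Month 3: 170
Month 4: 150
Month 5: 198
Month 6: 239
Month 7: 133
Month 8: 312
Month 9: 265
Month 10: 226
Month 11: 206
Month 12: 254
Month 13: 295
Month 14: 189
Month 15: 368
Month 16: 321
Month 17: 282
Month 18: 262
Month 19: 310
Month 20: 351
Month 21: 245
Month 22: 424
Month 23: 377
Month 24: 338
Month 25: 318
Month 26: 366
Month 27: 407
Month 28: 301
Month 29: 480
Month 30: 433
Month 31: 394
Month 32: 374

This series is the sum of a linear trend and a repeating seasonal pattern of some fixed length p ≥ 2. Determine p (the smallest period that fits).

7

First differences y_{t+1} − y_t: -47, -39, -20, 48, 41, -106, 179, -47, -39, -20, 48, 41, -106, 179, -47, -39, …
The difference pattern repeats every 7 terms and not for any smaller step, so p = 7.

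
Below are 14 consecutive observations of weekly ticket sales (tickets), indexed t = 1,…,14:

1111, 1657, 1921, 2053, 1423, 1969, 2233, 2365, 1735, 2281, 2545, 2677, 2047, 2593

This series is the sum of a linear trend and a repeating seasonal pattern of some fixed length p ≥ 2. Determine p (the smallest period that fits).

First differences y_{t+1} − y_t: 546, 264, 132, -630, 546, 264, 132, -630, 546, 264, …
The difference pattern repeats every 4 terms and not for any smaller step, so p = 4.

4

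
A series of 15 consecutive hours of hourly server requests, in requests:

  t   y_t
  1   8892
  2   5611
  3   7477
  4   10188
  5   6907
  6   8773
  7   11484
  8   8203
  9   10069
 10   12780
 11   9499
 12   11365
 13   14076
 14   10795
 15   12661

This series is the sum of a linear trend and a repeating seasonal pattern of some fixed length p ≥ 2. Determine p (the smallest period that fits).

First differences y_{t+1} − y_t: -3281, 1866, 2711, -3281, 1866, 2711, -3281, 1866, …
The difference pattern repeats every 3 terms and not for any smaller step, so p = 3.

3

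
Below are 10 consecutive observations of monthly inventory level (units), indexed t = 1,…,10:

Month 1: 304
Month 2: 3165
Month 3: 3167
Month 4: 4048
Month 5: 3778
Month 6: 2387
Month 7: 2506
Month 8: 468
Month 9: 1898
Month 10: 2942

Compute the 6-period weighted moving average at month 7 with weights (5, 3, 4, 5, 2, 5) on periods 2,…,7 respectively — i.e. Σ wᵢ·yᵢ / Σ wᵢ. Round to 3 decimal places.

3238.000

Weighted sum: 5·3165 + 3·3167 + 4·4048 + 5·3778 + 2·2387 + 5·2506 = 15825 + 9501 + 16192 + 18890 + 4774 + 12530 = 77712
Weight total: 5 + 3 + 4 + 5 + 2 + 5 = 24
WMA = 77712 / 24 = 3238.000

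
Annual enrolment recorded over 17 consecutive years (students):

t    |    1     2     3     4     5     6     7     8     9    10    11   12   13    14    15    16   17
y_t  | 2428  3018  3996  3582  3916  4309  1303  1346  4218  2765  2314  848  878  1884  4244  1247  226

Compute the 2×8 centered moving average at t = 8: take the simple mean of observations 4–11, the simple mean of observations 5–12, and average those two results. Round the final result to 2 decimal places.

2798.25

Sum over 4–11: 3582 + 3916 + 4309 + 1303 + 1346 + 4218 + 2765 + 2314 = 23753
Sum over 5–12: 3916 + 4309 + 1303 + 1346 + 4218 + 2765 + 2314 + 848 = 21019
CMA at t=8 = (23753 + 21019) / (2·8) = 44772 / 16 = 2798.25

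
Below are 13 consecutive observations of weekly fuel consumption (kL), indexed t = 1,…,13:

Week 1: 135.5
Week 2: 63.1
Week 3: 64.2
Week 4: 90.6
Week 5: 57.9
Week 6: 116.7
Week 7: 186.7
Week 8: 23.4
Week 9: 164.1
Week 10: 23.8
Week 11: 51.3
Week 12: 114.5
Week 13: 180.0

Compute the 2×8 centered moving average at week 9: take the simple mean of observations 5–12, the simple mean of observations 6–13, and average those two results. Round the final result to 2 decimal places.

Sum over 5–12: 57.9 + 116.7 + 186.7 + 23.4 + 164.1 + 23.8 + 51.3 + 114.5 = 738.4
Sum over 6–13: 116.7 + 186.7 + 23.4 + 164.1 + 23.8 + 51.3 + 114.5 + 180.0 = 860.5
CMA at t=9 = (738.4 + 860.5) / (2·8) = 1598.9 / 16 = 99.93

99.93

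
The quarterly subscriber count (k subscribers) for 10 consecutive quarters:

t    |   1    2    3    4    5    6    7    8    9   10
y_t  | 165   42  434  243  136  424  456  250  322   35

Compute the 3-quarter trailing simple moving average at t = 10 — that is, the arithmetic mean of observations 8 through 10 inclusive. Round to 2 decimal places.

202.33

Sum of periods 8–10: 250 + 322 + 35 = 607
Divide by 3: 607 / 3 = 202.33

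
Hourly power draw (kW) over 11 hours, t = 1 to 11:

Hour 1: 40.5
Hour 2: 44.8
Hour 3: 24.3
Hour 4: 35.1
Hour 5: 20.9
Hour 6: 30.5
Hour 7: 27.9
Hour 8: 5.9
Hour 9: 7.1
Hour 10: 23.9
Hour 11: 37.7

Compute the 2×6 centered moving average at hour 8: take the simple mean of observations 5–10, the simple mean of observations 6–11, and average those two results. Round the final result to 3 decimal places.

Sum over 5–10: 20.9 + 30.5 + 27.9 + 5.9 + 7.1 + 23.9 = 116.2
Sum over 6–11: 30.5 + 27.9 + 5.9 + 7.1 + 23.9 + 37.7 = 133.0
CMA at t=8 = (116.2 + 133.0) / (2·6) = 249.2 / 12 = 20.767

20.767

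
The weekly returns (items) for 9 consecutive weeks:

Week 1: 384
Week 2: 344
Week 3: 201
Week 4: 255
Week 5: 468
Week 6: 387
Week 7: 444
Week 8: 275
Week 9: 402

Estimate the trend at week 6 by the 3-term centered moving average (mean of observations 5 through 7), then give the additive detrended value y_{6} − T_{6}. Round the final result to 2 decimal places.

Trend T_6 = (468 + 387 + 444) / 3 = 1299/3 = 433.0000
Detrended value: 387 − 433.0000 = -46.00

-46.00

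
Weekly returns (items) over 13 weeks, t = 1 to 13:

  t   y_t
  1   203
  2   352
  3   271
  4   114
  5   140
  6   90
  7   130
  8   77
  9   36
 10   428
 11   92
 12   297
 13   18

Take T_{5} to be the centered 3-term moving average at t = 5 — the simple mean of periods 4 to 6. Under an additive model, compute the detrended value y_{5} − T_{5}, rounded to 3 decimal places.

25.333

Trend T_5 = (114 + 140 + 90) / 3 = 344/3 = 114.66667
Detrended value: 140 − 114.66667 = 25.333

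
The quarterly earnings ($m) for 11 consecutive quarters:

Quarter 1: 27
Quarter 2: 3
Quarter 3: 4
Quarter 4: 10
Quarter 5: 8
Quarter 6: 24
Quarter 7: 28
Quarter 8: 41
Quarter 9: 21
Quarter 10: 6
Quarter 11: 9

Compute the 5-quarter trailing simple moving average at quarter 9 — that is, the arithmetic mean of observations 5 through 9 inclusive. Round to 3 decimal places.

Sum of periods 5–9: 8 + 24 + 28 + 41 + 21 = 122
Divide by 5: 122 / 5 = 24.400

24.400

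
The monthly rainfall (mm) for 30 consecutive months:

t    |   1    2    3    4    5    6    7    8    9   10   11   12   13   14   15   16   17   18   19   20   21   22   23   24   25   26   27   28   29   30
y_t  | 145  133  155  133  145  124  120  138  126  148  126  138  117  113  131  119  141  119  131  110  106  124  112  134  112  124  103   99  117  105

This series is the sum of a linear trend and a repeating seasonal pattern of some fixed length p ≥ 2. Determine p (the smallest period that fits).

7

First differences y_{t+1} − y_t: -12, 22, -22, 12, -21, -4, 18, -12, 22, -22, 12, -21, -4, 18, -12, 22, …
The difference pattern repeats every 7 terms and not for any smaller step, so p = 7.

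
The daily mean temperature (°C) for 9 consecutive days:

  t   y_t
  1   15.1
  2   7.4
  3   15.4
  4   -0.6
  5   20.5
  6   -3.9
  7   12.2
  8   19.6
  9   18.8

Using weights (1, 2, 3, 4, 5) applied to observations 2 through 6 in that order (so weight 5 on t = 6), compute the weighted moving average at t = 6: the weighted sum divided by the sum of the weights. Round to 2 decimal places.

Weighted sum: 1·7.4 + 2·15.4 + 3·-0.6 + 4·20.5 + 5·-3.9 = 7.4 + 30.8 + -1.8 + 82.0 + -19.5 = 98.9
Weight total: 1 + 2 + 3 + 4 + 5 = 15
WMA = 98.9 / 15 = 6.59

6.59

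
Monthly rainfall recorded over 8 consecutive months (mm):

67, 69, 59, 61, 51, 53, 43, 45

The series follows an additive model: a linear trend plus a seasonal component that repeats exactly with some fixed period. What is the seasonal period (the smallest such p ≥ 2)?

First differences y_{t+1} − y_t: 2, -10, 2, -10, 2, -10, …
The difference pattern repeats every 2 terms and not for any smaller step, so p = 2.

2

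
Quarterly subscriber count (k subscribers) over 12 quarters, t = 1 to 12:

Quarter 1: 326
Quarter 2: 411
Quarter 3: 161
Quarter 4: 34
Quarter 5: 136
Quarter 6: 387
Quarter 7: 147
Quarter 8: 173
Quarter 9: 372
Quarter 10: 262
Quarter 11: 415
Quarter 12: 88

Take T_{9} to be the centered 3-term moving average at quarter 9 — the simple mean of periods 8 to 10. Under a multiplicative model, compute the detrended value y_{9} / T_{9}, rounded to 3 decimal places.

Trend T_9 = (173 + 372 + 262) / 3 = 807/3 = 269.00000
Ratio to trend: 372 / 269.00000 = 1.383

1.383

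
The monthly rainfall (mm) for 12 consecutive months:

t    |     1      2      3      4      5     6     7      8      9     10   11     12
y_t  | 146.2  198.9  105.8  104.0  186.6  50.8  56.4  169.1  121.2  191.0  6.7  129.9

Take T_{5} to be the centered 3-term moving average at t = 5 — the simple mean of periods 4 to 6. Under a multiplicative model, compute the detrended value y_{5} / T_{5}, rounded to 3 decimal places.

1.640

Trend T_5 = (104.0 + 186.6 + 50.8) / 3 = 341.4/3 = 113.80000
Ratio to trend: 186.6 / 113.80000 = 1.640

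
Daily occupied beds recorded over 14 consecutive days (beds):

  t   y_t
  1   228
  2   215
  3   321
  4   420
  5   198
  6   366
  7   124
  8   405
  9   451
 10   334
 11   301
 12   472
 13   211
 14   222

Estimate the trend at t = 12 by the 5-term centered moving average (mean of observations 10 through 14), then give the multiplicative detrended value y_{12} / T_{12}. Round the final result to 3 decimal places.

Trend T_12 = (334 + 301 + 472 + 211 + 222) / 5 = 1540/5 = 308.00000
Ratio to trend: 472 / 308.00000 = 1.532

1.532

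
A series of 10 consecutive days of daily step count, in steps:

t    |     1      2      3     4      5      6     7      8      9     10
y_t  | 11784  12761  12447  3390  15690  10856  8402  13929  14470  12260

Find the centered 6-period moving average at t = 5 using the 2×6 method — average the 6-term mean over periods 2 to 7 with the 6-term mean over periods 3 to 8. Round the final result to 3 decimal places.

10688.333

Sum over 2–7: 12761 + 12447 + 3390 + 15690 + 10856 + 8402 = 63546
Sum over 3–8: 12447 + 3390 + 15690 + 10856 + 8402 + 13929 = 64714
CMA at t=5 = (63546 + 64714) / (2·6) = 128260 / 12 = 10688.333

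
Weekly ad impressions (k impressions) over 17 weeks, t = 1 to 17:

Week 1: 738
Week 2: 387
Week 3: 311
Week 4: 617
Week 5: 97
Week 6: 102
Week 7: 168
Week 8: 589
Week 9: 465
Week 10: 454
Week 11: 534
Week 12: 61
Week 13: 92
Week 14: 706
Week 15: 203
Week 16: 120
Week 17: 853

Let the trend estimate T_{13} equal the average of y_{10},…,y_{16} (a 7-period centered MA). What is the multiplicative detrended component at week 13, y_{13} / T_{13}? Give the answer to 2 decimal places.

Trend T_13 = (454 + 534 + 61 + 92 + 706 + 203 + 120) / 7 = 2170/7 = 310.0000
Ratio to trend: 92 / 310.0000 = 0.30

0.30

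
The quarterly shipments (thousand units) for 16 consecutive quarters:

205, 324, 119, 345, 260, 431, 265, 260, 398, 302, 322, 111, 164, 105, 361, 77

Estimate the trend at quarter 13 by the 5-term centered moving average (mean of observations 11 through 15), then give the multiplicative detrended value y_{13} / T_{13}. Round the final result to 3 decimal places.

0.771

Trend T_13 = (322 + 111 + 164 + 105 + 361) / 5 = 1063/5 = 212.60000
Ratio to trend: 164 / 212.60000 = 0.771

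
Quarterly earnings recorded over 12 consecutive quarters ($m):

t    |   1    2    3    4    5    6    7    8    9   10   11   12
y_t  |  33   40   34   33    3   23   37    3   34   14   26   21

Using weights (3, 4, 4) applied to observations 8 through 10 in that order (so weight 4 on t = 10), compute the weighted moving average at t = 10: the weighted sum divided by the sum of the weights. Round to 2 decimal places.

18.27

Weighted sum: 3·3 + 4·34 + 4·14 = 9 + 136 + 56 = 201
Weight total: 3 + 4 + 4 = 11
WMA = 201 / 11 = 18.27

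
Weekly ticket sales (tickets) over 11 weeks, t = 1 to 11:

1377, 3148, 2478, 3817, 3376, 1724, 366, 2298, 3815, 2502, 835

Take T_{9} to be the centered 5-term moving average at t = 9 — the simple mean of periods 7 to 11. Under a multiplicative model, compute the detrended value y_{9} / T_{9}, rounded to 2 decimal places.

1.94

Trend T_9 = (366 + 2298 + 3815 + 2502 + 835) / 5 = 9816/5 = 1963.2000
Ratio to trend: 3815 / 1963.2000 = 1.94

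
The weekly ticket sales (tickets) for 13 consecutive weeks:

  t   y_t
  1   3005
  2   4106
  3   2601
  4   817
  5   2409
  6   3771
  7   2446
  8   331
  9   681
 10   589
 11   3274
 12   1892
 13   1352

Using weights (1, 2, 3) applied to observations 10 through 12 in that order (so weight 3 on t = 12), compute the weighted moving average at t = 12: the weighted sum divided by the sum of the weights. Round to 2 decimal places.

Weighted sum: 1·589 + 2·3274 + 3·1892 = 589 + 6548 + 5676 = 12813
Weight total: 1 + 2 + 3 = 6
WMA = 12813 / 6 = 2135.50

2135.50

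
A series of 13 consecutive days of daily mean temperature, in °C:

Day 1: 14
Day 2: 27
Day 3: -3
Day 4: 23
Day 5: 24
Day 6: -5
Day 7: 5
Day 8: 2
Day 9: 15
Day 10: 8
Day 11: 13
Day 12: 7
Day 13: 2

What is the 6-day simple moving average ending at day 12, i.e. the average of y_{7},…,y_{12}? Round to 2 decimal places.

Sum of periods 7–12: 5 + 2 + 15 + 8 + 13 + 7 = 50
Divide by 6: 50 / 6 = 8.33

8.33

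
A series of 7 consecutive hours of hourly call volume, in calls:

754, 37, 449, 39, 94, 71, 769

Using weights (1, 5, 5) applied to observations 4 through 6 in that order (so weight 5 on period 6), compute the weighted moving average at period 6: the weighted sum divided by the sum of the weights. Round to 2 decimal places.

78.55

Weighted sum: 1·39 + 5·94 + 5·71 = 39 + 470 + 355 = 864
Weight total: 1 + 5 + 5 = 11
WMA = 864 / 11 = 78.55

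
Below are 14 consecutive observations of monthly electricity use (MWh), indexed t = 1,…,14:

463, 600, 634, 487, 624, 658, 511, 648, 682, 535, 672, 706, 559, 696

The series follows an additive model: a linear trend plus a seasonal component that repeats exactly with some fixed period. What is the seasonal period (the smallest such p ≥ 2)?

3

First differences y_{t+1} − y_t: 137, 34, -147, 137, 34, -147, 137, 34, …
The difference pattern repeats every 3 terms and not for any smaller step, so p = 3.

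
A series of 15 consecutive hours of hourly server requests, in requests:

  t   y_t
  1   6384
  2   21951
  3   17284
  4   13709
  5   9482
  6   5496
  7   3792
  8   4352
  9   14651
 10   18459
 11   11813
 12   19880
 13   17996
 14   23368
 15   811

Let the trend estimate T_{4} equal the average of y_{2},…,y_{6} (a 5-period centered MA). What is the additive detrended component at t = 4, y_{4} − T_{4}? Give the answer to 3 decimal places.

124.600

Trend T_4 = (21951 + 17284 + 13709 + 9482 + 5496) / 5 = 67922/5 = 13584.40000
Detrended value: 13709 − 13584.40000 = 124.600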